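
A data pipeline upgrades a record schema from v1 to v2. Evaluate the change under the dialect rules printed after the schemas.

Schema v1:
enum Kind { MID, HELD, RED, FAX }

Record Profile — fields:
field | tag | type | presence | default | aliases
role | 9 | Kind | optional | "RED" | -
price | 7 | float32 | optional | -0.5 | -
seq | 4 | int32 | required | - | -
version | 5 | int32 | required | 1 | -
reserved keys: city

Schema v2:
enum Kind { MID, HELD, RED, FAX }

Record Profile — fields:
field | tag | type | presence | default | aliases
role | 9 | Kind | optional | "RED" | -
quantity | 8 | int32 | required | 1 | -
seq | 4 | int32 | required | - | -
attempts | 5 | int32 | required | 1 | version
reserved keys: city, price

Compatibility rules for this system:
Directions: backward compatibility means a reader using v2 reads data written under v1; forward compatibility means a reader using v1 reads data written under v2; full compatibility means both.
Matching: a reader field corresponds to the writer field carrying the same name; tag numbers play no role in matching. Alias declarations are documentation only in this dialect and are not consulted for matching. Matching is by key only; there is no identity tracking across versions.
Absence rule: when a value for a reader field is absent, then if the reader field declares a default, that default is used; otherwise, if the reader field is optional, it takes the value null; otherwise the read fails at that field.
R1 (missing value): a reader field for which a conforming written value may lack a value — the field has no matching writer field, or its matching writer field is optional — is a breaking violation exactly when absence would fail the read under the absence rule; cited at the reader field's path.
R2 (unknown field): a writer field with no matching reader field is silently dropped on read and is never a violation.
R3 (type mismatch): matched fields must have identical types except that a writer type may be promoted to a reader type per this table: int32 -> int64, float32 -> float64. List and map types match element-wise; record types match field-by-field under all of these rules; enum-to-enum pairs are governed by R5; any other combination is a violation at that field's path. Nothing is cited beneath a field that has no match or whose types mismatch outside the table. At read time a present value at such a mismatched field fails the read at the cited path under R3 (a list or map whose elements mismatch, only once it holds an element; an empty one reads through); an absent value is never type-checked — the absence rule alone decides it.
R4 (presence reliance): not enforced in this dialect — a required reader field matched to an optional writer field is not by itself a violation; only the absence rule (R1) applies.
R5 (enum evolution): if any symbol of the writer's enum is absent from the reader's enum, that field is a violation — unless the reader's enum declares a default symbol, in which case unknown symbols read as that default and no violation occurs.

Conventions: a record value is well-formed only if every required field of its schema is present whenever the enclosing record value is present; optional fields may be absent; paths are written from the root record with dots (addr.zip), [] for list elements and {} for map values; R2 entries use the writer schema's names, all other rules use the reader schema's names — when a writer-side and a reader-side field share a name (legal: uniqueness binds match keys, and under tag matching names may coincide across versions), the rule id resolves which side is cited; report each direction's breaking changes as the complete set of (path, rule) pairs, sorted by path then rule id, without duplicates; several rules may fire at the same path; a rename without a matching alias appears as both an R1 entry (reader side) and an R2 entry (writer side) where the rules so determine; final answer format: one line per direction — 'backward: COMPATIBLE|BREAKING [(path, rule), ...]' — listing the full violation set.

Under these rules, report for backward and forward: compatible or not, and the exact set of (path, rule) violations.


each type pair in Profile: writer, then reader
backward analysis of Profile with v2 as reader and v1 as writer:
  role: paired with writer role (Kind -> Kind; writer optional)
  quantity: no writer match
  seq: paired with writer seq (int32 -> int32; writer required)
  attempts: no writer match
  price (writer side), unknown to reader
  version (writer side), unknown to reader
  => backward: COMPATIBLE
forward analysis of Profile with v1 as reader and v2 as writer:
  role: paired with writer role (Kind -> Kind; writer optional)
  price: no writer match
  seq: paired with writer seq (int32 -> int32; writer required)
  version: no writer match
  quantity (writer side), unknown to reader
  attempts (writer side), unknown to reader
  => forward: COMPATIBLE

backward: COMPATIBLE []; forward: COMPATIBLE []


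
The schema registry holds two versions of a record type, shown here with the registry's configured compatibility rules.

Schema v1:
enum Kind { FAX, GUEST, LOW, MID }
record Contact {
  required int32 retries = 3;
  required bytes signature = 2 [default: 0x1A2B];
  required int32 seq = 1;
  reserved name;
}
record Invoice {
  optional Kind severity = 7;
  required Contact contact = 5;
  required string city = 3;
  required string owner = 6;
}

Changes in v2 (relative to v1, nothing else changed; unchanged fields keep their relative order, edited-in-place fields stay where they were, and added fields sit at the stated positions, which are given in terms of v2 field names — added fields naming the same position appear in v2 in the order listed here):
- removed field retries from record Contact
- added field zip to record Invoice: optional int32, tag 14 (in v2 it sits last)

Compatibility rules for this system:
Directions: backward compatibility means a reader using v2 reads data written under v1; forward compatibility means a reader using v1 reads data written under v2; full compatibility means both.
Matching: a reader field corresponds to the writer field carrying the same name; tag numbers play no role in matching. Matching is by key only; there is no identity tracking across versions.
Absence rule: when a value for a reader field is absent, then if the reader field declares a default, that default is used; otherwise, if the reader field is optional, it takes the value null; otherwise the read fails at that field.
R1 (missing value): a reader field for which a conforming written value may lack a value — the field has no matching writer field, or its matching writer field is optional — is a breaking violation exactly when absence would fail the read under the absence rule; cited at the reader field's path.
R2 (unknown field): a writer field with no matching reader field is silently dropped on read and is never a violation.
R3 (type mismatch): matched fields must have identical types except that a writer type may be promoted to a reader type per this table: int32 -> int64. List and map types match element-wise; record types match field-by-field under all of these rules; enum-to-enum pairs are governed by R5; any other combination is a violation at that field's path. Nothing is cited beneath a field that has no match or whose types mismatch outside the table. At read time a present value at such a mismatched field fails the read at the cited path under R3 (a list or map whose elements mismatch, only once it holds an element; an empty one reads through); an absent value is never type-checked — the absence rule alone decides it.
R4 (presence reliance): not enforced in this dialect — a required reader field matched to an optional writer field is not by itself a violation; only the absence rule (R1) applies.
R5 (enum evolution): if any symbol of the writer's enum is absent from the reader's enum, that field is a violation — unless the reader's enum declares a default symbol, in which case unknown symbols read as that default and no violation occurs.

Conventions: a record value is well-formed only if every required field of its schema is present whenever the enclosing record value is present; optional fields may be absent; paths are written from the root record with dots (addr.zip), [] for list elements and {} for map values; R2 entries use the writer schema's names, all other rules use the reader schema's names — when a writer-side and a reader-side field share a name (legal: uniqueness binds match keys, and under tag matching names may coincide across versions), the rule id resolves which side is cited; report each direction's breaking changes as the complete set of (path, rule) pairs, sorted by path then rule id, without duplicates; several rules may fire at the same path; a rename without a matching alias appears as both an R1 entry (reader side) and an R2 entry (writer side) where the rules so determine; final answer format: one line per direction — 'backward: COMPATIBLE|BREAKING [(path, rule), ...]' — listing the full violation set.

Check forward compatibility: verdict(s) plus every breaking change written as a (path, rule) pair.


the writer's type comes first in each Invoice pair
checking forward for Invoice: reader v1 against writer v2:
  writer optional, Kind -> Kind: reader severity maps from writer severity
  writer required, Contact -> Contact: reader contact maps from writer contact
  writer required, string -> string: reader city maps from writer city
  writer required, string -> string: reader owner maps from writer owner
  zip (writer side), unknown to reader
  no writer field matches reader contact.retries
  writer required, bytes -> bytes: reader contact.signature maps from writer contact.signature
  writer required, int32 -> int32: reader contact.seq maps from writer contact.seq
  violation R1 at contact.retries
  => forward: BREAKING (1)
remaining Invoice differences; none change what is asked:
  added field zip to record Invoice: optional int32, tag 14 (in v2 it sits last) -> fires no rule on Invoice, leaving the asked answer as it is

forward: BREAKING [(contact.retries, R1)]


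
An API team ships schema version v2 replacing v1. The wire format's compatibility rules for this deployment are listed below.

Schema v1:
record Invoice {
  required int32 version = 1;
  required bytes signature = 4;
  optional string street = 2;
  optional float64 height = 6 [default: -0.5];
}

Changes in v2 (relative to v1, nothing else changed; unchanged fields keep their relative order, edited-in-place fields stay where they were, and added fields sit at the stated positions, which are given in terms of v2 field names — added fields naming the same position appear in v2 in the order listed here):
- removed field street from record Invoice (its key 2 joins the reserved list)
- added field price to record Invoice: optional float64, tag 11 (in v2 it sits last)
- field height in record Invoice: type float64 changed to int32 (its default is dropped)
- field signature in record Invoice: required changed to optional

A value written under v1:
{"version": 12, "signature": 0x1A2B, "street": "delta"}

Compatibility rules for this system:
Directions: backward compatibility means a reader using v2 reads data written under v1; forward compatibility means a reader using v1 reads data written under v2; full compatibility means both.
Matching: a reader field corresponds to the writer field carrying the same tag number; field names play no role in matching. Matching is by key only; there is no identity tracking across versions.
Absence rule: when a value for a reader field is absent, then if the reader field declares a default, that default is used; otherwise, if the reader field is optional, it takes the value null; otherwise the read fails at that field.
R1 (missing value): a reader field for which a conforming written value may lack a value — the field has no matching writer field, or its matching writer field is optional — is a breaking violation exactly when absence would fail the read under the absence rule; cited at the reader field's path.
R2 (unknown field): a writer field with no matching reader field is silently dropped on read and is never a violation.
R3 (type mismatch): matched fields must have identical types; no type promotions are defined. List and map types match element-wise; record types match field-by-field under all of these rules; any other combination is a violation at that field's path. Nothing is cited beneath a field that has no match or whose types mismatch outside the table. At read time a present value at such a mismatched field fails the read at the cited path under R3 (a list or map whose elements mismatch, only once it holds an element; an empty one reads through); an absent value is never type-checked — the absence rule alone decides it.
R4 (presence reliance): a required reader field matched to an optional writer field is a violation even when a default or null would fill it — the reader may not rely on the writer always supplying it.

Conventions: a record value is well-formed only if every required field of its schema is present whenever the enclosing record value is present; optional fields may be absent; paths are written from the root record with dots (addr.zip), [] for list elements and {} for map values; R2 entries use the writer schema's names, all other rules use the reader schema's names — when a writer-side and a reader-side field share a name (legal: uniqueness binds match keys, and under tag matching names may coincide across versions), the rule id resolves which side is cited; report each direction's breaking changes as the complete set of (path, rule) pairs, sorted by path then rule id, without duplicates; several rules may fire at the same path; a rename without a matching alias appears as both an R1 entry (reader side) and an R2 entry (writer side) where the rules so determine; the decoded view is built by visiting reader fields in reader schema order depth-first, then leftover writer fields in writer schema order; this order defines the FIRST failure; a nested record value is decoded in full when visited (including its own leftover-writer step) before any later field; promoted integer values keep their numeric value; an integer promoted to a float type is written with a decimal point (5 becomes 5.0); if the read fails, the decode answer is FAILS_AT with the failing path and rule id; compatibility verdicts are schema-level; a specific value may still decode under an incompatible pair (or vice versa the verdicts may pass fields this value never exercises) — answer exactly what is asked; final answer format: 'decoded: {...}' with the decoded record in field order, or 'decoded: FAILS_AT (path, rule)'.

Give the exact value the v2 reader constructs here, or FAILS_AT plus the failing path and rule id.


the writer's type comes first in each Invoice pair
decoding the Invoice value with the v2 reader:
  version := 12
  signature := 0x1A2B
  height := null (missing; optional => null)
  price := null (missing; optional => null)
  writer street: no reader field; dropped
  => decoded: {"version": 12, "signature": 0x1A2B, "height": null, "price": null}
remaining Invoice differences; none change what is asked:
  field signature in record Invoice: required changed to optional -> shifts the Invoice verdicts, not this decode

decoded: {"version": 12, "signature": 0x1A2B, "height": null, "price": null}


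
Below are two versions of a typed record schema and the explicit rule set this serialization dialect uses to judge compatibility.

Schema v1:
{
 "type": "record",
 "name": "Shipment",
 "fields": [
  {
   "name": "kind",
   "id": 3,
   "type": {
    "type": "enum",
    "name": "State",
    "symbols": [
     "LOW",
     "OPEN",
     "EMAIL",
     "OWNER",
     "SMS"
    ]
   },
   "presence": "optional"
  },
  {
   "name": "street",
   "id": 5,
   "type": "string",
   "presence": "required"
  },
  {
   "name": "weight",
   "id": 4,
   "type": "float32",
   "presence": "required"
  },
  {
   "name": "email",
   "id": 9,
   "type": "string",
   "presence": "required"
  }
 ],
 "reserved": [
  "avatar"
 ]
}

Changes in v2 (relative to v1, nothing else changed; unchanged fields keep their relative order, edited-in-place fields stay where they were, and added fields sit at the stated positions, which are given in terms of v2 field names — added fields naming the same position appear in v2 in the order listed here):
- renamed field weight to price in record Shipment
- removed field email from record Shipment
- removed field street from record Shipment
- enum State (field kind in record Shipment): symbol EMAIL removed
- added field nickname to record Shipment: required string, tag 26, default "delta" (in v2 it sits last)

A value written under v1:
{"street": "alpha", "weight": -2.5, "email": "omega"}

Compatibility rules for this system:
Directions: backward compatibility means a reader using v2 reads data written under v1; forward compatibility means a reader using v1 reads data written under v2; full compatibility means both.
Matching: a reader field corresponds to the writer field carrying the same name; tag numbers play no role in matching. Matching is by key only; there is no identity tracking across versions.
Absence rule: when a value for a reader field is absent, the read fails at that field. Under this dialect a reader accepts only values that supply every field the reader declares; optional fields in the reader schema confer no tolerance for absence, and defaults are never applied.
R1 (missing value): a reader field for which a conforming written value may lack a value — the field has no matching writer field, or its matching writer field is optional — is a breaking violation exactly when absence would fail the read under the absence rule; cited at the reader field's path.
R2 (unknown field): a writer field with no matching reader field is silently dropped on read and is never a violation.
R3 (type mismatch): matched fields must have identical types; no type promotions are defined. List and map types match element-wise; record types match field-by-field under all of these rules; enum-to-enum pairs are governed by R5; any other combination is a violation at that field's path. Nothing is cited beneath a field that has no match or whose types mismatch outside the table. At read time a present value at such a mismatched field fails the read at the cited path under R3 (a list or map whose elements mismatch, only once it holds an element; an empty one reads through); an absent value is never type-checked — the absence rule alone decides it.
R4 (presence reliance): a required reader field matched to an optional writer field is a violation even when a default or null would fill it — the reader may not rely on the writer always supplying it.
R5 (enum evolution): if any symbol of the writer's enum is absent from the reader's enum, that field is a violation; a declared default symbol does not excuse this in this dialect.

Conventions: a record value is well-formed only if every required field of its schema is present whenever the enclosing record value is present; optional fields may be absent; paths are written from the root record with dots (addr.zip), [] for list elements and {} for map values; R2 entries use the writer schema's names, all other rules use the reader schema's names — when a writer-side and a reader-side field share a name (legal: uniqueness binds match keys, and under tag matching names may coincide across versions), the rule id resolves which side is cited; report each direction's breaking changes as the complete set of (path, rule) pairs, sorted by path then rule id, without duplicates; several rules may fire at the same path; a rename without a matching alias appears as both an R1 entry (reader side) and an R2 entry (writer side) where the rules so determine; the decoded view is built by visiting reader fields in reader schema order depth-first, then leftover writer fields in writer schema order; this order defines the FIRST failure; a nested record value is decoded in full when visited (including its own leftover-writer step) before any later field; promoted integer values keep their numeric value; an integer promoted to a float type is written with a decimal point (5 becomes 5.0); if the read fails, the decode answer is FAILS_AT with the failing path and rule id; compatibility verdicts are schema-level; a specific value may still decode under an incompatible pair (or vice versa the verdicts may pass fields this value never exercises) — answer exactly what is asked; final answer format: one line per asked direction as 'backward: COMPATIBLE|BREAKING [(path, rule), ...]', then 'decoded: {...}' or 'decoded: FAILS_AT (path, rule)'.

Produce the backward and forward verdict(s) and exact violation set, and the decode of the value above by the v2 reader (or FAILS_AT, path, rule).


backward: BREAKING [(kind, R1), (kind, R5), (nickname, R1), (price, R1)]; forward: BREAKING [(email, R1), (kind, R1), (street, R1), (weight, R1)]; decoded: FAILS_AT (kind, R1)

each type pair in Shipment: writer, then reader
backward pass over Shipment, reader schema v2, writer schema v1:
  writer optional, State -> State: reader kind maps from writer kind
  price: no writer match
  nickname: no writer match
  street (writer side), unknown to reader
  weight (writer side), unknown to reader
  email (writer side), unknown to reader
  R1 fires at kind
  R5 fires at kind
  R1 fires at nickname
  R1 fires at price
  backward on Shipment therefore BREAKING (4)
forward pass over Shipment, reader schema v1, writer schema v2:
  writer optional, State -> State: reader kind maps from writer kind
  street: no writer match
  weight: no writer match
  email: no writer match
  price (writer side), unknown to reader
  nickname (writer side), unknown to reader
  R1 fires at email
  R1 fires at kind
  R1 fires at street
  R1 fires at weight
  forward on Shipment therefore BREAKING (4)
decoding the Shipment value with the v2 reader:
  read fails at kind under R1 (no fill)
  => FAILS_AT (kind, R1)


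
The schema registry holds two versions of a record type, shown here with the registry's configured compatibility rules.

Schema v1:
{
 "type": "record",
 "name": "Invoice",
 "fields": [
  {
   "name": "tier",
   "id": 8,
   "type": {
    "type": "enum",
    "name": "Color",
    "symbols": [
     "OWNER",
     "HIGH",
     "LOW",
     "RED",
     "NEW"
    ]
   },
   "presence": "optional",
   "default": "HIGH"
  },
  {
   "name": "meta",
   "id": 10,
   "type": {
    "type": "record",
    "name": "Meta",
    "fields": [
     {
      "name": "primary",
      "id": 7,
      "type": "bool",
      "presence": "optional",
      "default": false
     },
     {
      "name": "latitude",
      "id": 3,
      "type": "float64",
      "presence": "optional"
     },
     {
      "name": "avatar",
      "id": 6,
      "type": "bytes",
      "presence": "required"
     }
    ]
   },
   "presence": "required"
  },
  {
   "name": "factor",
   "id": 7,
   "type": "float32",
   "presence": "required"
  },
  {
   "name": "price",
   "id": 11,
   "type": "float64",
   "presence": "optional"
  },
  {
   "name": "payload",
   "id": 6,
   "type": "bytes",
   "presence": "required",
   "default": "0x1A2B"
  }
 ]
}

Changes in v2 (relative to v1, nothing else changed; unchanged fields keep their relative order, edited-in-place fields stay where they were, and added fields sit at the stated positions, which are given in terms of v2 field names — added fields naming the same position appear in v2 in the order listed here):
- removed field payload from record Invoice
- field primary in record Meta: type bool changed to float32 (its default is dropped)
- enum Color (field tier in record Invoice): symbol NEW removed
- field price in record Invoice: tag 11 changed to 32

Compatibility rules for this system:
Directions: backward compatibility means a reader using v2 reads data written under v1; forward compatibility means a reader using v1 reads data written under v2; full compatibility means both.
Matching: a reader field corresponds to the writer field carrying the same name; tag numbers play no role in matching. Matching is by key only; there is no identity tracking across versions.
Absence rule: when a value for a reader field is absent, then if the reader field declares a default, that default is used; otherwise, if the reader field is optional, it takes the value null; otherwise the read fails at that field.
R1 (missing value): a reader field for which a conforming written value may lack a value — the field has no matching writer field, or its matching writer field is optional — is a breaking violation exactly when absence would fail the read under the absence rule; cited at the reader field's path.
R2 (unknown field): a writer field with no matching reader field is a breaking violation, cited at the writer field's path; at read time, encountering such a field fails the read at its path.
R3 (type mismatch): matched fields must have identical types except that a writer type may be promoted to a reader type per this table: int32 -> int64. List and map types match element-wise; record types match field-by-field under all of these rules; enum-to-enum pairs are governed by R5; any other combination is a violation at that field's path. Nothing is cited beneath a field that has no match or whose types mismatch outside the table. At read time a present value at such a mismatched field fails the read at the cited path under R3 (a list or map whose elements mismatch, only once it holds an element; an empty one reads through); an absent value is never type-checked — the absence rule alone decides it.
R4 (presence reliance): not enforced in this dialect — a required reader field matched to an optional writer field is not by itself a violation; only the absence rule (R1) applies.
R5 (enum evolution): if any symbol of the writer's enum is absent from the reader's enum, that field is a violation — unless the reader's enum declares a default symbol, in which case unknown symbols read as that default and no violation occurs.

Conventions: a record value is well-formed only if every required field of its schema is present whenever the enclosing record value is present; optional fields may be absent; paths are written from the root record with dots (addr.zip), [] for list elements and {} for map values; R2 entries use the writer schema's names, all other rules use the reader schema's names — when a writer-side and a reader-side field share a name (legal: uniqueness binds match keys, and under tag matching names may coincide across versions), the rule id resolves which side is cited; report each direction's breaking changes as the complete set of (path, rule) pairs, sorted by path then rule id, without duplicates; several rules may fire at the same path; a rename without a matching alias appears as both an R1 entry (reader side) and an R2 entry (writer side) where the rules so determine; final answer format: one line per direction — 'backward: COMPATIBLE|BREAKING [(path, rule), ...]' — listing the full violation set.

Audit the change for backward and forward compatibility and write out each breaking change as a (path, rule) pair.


backward: BREAKING [(meta.primary, R3), (payload, R2), (tier, R5)]; forward: BREAKING [(meta.primary, R3)]

the writer's type comes first in each Invoice pair
backward analysis of Invoice with v2 as reader and v1 as writer:
  tier: Color -> Color, writer optional; from tier
  meta: Meta -> Meta, writer required; from meta
  factor: float32 -> float32, writer required; from factor
  price: float64 -> float64, writer optional; from price
  leftover writer field: payload
  meta.primary: bool -> float32, writer optional; from meta.primary
  meta.latitude: float64 -> float64, writer optional; from meta.latitude
  meta.avatar: bytes -> bytes, writer required; from meta.avatar
  violation R3 at meta.primary
  violation R2 at payload
  violation R5 at tier
  backward on Invoice therefore BREAKING (3)
forward analysis of Invoice with v1 as reader and v2 as writer:
  tier: Color -> Color, writer optional; from tier
  meta: Meta -> Meta, writer required; from meta
  factor: float32 -> float32, writer required; from factor
  price: float64 -> float64, writer optional; from price
  payload: no writer match
  meta.primary: float32 -> bool, writer optional; from meta.primary
  meta.latitude: float64 -> float64, writer optional; from meta.latitude
  meta.avatar: bytes -> bytes, writer required; from meta.avatar
  violation R3 at meta.primary
  forward on Invoice therefore BREAKING (1)


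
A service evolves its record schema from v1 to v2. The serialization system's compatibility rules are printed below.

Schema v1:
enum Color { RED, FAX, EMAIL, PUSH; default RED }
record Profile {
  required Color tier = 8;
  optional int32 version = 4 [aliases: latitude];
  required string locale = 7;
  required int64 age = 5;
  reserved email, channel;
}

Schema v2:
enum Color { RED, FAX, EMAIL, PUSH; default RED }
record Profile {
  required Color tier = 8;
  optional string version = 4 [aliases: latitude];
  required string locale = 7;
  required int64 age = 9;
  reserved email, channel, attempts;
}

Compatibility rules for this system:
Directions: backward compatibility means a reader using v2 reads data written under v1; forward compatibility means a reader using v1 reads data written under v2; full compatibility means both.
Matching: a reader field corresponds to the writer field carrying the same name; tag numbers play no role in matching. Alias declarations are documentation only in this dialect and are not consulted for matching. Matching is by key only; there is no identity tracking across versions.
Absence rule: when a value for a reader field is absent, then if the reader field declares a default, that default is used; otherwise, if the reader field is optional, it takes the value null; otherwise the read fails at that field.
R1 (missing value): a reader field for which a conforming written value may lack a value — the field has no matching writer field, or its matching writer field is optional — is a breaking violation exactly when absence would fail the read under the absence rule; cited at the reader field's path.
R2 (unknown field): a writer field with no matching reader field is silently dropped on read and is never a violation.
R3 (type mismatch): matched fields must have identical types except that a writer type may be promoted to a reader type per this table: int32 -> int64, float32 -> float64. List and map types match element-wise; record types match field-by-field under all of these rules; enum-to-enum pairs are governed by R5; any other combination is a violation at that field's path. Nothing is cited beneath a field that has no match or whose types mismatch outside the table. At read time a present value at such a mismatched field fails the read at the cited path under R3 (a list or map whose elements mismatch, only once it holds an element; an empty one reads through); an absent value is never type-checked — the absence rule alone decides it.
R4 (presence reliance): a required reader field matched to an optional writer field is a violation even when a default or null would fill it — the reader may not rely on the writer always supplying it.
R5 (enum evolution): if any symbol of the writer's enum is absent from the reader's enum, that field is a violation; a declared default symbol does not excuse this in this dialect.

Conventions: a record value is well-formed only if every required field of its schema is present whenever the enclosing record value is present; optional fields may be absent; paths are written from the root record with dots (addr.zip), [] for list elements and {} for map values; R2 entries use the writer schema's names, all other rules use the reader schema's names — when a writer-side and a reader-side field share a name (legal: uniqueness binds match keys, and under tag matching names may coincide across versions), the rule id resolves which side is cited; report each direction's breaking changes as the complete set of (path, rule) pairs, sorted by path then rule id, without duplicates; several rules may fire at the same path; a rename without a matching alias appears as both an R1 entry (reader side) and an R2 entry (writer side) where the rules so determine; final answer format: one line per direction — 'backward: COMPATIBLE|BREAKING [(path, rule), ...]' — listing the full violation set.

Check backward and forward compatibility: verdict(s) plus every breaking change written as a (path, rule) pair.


backward: BREAKING [(version, R3)]; forward: BREAKING [(version, R3)]

in Profile below, arrows point writer -> reader
backward on Profile — v2 reading data written by v1:
  tier <- tier (Color -> Color, writer required)
  version <- version (int32 -> string, writer optional)
  locale <- locale (string -> string, writer required)
  age <- age (int64 -> int64, writer required)
  breaking: (version, R3)
  => backward verdict for Profile: BREAKING, 1 violation(s)
forward on Profile — v1 reading data written by v2:
  tier <- tier (Color -> Color, writer required)
  version <- version (string -> int32, writer optional)
  locale <- locale (string -> string, writer required)
  age <- age (int64 -> int64, writer required)
  breaking: (version, R3)
  => forward verdict for Profile: BREAKING, 1 violation(s)


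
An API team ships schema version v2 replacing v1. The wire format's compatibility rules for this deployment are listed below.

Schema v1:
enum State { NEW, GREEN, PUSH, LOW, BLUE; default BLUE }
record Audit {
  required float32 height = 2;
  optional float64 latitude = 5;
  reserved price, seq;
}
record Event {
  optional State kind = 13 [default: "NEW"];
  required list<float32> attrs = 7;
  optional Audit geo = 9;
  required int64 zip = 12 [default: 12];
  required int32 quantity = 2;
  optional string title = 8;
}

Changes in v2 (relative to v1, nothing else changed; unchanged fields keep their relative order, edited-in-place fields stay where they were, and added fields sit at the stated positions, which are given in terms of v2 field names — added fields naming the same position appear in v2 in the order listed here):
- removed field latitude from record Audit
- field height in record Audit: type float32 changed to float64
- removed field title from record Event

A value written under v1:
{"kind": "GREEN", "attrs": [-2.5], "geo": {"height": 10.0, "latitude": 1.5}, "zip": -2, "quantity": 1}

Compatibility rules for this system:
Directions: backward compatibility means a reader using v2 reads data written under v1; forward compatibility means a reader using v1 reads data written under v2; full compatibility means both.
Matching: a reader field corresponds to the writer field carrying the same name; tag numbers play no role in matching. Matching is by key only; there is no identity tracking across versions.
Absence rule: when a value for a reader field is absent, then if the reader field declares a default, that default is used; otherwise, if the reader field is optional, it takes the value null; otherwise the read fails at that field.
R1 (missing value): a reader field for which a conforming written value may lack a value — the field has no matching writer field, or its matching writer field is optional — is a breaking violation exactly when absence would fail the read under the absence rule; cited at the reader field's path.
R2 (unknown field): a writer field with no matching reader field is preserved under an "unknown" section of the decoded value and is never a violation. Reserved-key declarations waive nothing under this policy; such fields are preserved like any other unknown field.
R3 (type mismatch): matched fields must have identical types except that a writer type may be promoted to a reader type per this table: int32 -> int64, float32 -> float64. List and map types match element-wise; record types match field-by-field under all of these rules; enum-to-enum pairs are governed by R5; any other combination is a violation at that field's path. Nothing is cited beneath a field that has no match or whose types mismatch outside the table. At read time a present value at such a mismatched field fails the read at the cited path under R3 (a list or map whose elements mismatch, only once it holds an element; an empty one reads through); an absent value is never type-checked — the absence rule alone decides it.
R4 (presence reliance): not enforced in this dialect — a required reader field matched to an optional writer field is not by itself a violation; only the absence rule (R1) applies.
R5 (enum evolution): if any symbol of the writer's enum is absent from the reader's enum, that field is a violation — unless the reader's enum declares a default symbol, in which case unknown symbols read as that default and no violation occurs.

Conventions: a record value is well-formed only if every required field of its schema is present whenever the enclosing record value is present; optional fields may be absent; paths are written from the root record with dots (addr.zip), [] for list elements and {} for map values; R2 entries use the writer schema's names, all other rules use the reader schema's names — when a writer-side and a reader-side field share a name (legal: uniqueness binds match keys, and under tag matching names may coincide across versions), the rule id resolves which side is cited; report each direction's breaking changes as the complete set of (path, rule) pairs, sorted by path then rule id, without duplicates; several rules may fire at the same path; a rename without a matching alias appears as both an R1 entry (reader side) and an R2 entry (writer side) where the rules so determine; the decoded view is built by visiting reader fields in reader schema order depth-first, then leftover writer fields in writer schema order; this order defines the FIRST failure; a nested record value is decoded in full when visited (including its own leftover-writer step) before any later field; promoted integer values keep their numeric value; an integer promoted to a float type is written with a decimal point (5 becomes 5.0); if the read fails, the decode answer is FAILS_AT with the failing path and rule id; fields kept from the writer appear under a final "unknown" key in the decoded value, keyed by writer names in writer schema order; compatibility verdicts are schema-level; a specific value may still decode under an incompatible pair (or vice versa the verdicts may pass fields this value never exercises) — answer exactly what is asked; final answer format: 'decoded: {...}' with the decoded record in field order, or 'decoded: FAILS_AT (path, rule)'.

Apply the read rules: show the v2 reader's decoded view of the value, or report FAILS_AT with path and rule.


each type pair in Event: writer, then reader
decode walk for Event under reader schema v2:
  kind := "GREEN"
  attrs := [-2.5]
  geo.height := 10.0 (float32 -> float64)
  writer geo.latitude: kept under "unknown"
  zip := -2
  quantity := 1
  => decoded: {"kind": "GREEN", "attrs": [-2.5], "geo": {"height": 10.0, "unknown": {"latitude": 1.5}}, "zip": -2, "quantity": 1}
diffs on Event not affecting the asked answer:
  field height in record Audit: type float32 changed to float64 -> matters for Event compatibility verdicts, not for this value's decode

decoded: {"kind": "GREEN", "attrs": [-2.5], "geo": {"height": 10.0, "unknown": {"latitude": 1.5}}, "zip": -2, "quantity": 1}


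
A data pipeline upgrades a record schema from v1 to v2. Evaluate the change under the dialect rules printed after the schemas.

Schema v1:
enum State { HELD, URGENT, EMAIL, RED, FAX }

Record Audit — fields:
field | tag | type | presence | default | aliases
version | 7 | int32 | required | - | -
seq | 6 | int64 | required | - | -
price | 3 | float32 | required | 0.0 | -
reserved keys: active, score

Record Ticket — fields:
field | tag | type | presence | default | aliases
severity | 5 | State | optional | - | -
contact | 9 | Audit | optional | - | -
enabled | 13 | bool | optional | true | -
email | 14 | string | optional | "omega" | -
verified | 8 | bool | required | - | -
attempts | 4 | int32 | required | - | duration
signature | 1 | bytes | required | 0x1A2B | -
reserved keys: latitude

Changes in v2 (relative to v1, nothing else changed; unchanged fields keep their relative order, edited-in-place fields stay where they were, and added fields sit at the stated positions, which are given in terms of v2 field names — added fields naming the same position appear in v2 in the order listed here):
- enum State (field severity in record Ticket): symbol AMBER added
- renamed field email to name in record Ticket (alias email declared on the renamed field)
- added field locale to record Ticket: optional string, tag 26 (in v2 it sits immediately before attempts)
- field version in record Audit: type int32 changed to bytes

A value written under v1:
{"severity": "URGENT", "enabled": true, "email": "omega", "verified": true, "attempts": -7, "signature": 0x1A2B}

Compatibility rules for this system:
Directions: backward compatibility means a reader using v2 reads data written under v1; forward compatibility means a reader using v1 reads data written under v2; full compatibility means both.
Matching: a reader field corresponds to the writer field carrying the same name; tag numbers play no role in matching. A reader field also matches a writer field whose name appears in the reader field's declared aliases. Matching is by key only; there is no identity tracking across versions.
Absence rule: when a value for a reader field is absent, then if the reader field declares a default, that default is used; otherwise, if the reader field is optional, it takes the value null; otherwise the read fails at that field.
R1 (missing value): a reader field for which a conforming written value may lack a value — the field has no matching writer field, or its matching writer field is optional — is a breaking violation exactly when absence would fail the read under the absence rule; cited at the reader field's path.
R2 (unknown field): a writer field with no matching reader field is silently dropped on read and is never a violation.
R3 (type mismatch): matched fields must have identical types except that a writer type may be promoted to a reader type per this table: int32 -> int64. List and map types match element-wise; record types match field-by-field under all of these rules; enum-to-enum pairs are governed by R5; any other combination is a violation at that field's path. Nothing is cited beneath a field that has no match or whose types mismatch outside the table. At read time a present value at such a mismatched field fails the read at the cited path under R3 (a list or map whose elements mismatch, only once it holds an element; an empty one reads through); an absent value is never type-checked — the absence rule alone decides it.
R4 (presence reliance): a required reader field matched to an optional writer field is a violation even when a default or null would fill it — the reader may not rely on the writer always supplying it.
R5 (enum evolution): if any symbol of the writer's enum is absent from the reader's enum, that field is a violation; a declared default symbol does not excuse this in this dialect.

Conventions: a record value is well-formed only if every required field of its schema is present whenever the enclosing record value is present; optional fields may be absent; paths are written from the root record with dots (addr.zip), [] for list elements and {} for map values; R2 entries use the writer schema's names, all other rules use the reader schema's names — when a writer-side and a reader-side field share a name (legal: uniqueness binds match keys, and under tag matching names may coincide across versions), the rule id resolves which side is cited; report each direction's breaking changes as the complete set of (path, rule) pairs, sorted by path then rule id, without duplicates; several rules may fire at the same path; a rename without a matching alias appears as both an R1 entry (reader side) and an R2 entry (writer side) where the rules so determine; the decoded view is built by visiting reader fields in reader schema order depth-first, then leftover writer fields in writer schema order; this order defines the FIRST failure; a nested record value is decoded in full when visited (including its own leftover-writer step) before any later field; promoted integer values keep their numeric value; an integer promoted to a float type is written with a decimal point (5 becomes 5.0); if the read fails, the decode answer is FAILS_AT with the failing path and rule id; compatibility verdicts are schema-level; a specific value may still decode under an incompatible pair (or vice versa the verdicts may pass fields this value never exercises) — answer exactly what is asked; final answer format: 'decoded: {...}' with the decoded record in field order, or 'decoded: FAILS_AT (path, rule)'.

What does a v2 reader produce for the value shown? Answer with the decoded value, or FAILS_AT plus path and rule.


decoded: {"severity": "URGENT", "contact": null, "enabled": true, "name": "omega", "verified": true, "locale": null, "attempts": -7, "signature": 0x1A2B}

each type pair in Ticket: writer, then reader
decode walk for Ticket under reader schema v2:
  severity := "URGENT"
  contact := null (not supplied -> null)
  enabled := true
  name := "omega" (from writer email)
  verified := true
  locale := null (not supplied -> null)
  attempts := -7
  signature := 0x1A2B
  => decoded: {"severity": "URGENT", "contact": null, "enabled": true, "name": "omega", "verified": true, "locale": null, "attempts": -7, "signature": 0x1A2B}
remaining Ticket differences; none change what is asked:
  enum State (field severity in record Ticket): symbol AMBER added -> affects the rule determinations only; this particular Ticket value decodes identically
  field version in record Audit: type int32 changed to bytes -> affects the rule determinations only; this particular Ticket value decodes identically
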